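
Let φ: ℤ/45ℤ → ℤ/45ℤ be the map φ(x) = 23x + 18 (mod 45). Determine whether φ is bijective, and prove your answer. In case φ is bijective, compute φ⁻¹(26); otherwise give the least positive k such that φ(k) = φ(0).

By definition, injectivity means: for all s, t in the domain, φ(s) = φ(t) implies s = t.
Suppose φ(s) = φ(t) in ℤ/45ℤ. Then 23s + 18 ≡ 23t + 18 (mod 45), hence 23(s − t) ≡ 0 (mod 45).
Since gcd(23, 45) = 1, 23 is invertible modulo 45, thus s − t ≡ 0 (mod 45), i.e. s = t.
We now compute 23⁻¹ mod 45 explicitly. Euclid's algorithm: 45 = 1·23 + 22, 23 = 1·22 + 1; back-substituting gives 1 = 2·23 − 1·45, so 23⁻¹ ≡ 2 (mod 45).
Then y ↦ 2(y − 18) is a two-sided inverse to φ, so every y ∈ ℤ/45ℤ has a preimage.
Thus φ is bijective.
Since φ is bijective, we find φ⁻¹(26): we need 23x ≡ 26 − 18 ≡ 8 (mod 45). Using 23⁻¹ = 2: x ≡ 2·8 = 16, so x = 16.
Check: φ(16) = 23·16 + 18 = 386 = 8·45 + 26 ≡ 26 (mod 45).

16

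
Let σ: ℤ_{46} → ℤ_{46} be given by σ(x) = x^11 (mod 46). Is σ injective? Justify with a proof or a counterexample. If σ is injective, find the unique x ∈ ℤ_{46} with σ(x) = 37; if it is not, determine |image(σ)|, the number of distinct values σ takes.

6

σ(1) = 1^11 = 1.
σ(3): Repeated squaring mod 46: 3^1 ≡ 3, 3^2 ≡ 3² = 9, 3^4 ≡ 9² = 81 ≡ 35, 3^8 ≡ 35² = 1225 ≡ 29. Since 11 = 8 + 2 + 1, 3^11 ≡ 29·9·3: 29·9 = 261 ≡ 31, then 31·3 = 93 ≡ 1. So 3^11 ≡ 1 (mod 46).
So σ(1) = σ(3) = 1 while 1 ≠ 3, hence σ is not injective.
Since σ is not injective, we determine |image(σ)|. Computing x^11 mod 46 for each x (by repeated squaring, reducing mod 46 at every step), the values σ(0), σ(1), …, σ(45) are: 0, 1, 24, 1, 24, 45, 24, 45, 24, 1, 22, 45, 24, 1, 22, 45, 24, 45, 24, 45, 22, 45, 22, 23, 24, 1, 24, 1, 22, 1, 22, 1, 24, 45, 22, 1, 24, 45, 22, 1, 22, 1, 22, 45, 22, 45.
The distinct values are {0, 1, 22, 23, 24, 45}; there are 6 of them.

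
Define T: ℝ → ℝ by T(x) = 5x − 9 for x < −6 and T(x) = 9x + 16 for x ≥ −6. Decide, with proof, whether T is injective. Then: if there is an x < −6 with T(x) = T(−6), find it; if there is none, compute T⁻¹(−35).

Both pieces are strictly increasing (slopes 5 and 9), so each is injective on its own interval.
The left piece maps (−∞, −6) onto (−∞, −39); the right piece maps [−6, ∞) onto [−38, ∞).
These images are disjoint, so no value is attained by both pieces. Therefore T is injective.
Because the two images are disjoint, no x < −6 has T(x) = T(−6), so we compute T⁻¹(−35): −35 lies in [−38, ∞), so solve 9x + 16 = −35: x = (−35 − 16)/9 = −17/3.

-17/3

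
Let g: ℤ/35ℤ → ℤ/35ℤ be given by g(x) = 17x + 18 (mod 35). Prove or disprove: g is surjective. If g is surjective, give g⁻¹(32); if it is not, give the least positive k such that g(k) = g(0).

7

By definition, surjectivity means every element of the codomain has a preimage under g.
Since gcd(17, 35) = 1, 17 is invertible modulo 35. Euclid's algorithm: 35 = 2·17 + 1; back-substituting gives 1 = 33·17 − 16·35, so 17⁻¹ ≡ 33 (mod 35).
Then y ↦ 33(y − 18) is a two-sided inverse to g, so every y ∈ ℤ/35ℤ has a preimage.
Hence g is surjective.
Since g is surjective, we find g⁻¹(32): we need 17x ≡ 32 − 18 ≡ 14 (mod 35). Using 17⁻¹ = 33: x ≡ 33·14 = 462 = 13·35 + 7, so x = 7.
Check: g(7) = 17·7 + 18 = 137 = 3·35 + 32 ≡ 32 (mod 35).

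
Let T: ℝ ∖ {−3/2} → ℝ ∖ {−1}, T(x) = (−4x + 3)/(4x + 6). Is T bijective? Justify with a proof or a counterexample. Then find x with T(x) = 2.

-3/4

Suppose T(a) = T(b). Cross-multiplying: (−4a + 3)(4b + 6) = (−4b + 3)(4a + 6).
Expanding both sides and cancelling the symmetric terms leaves −36·(a − b) = 0. Since −36 ≠ 0, a = b. Thus T is injective.
For any y ≠ −1, solving y(4x + 6) = −4x + 3 for x gives a well-defined x ≠ −3/2. So T is surjective.
Therefore T is bijective.
Solving T(x) = 2: cross-multiplying gives −4x + 3 = 2(4x + 6), which rearranges to −12x = 9, so x = −3/4.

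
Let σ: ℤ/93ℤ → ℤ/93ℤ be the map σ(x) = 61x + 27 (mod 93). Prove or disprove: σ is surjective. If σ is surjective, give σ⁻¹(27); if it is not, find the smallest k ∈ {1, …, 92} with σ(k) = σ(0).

Since gcd(61, 93) = 1, 61 is invertible modulo 93. Euclid's algorithm: 93 = 1·61 + 32, 61 = 1·32 + 29, 32 = 1·29 + 3, 29 = 9·3 + 2, 3 = 1·2 + 1; back-substituting gives 1 = 61·61 − 40·93, so 61⁻¹ ≡ 61 (mod 93).
Then y ↦ 61(y − 27) is a two-sided inverse to σ, so every y ∈ ℤ/93ℤ has a preimage.
So σ is surjective.
Since σ is surjective, we compute σ⁻¹(27): solve 61x + 27 ≡ 27 (mod 93), i.e. 61x ≡ 0 (mod 93).
Multiplying by 61⁻¹ = 61 gives x ≡ 61·0 = 0 ≡ 0 (mod 93).
Check: σ(0) = 61·0 + 27 = 27 ≡ 27 (mod 93).

0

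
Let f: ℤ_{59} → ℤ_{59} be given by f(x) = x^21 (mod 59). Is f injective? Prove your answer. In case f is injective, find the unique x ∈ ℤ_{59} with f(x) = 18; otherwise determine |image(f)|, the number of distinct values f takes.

31

Since 59 is prime, the nonzero elements of ℤ_{59} form a cyclic group of order 58.
As gcd(21, 58) = 1, raising to the 21st power is a bijection on this group: if a^21 ≡ b^21 then (ab^{−1})^21 = 1, and the only element of order dividing gcd(21, 58) = 1 is 1, so a = b.
With f(0) = 0 this makes f injective on all of ℤ_{59}, hence bijective (finite equal-size domain and codomain). In particular f is injective.
Since f is injective, we find the preimage of 18. The inverse of x ↦ x^21 on (ℤ_{59})^× is x ↦ x^47, because 21·47 = 987 = 17·58 + 1 ≡ 1 (mod 58) and x^{58} = 1 for x ≠ 0 (Fermat). So f⁻¹(18) = 18^47 mod 59.
Repeated squaring mod 59: 18^1 ≡ 18, 18^2 ≡ 18² = 324 ≡ 29, 18^4 ≡ 29² = 841 ≡ 15, 18^8 ≡ 15² = 225 ≡ 48, 18^16 ≡ 48² = 2304 ≡ 3, 18^32 ≡ 3² = 9. Since 47 = 32 + 8 + 4 + 2 + 1, 18^47 ≡ 9·48·15·29·18: 9·48 = 432 ≡ 19, then 19·15 = 285 ≡ 49, then 49·29 = 1421 ≡ 5, then 5·18 = 90 ≡ 31. So 18^47 ≡ 31 (mod 59).
Hence f⁻¹(18) = 31.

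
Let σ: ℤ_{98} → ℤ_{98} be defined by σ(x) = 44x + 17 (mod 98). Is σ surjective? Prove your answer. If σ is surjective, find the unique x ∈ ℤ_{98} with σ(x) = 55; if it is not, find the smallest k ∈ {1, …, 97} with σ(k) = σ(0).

By definition, surjectivity means every element of the codomain has a preimage under σ.
Since gcd(44, 98) = 2, we have 44x ≡ 0 (mod 2) for all x, so σ(x) ≡ 1 (mod 2).
But 0 ≢ 1 (mod 2), so 0 ∈ ℤ_{98} has no preimage. Hence σ is not surjective.
Since σ is not surjective, we find the least positive k with σ(k) = σ(0): this means 44k ≡ 0 (mod 98), i.e. 98 ∣ 44k. Since gcd(44, 98) = 2, dividing through by 2 this holds exactly when 49 ∣ 22k, and as gcd(22, 49) = 1, exactly when 49 ∣ k.
The smallest positive such k is 49.

49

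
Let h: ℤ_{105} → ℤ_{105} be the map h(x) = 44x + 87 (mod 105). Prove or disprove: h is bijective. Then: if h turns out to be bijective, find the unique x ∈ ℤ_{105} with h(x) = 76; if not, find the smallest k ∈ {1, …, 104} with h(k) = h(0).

26

Recall that h is injective if h(a) = h(b) implies a = b.
Suppose h(a) = h(b) in ℤ_{105}. Then 44a + 87 ≡ 44b + 87 (mod 105), therefore 44(a − b) ≡ 0 (mod 105).
Since gcd(44, 105) = 1, 44 is invertible modulo 105, so a − b ≡ 0 (mod 105), i.e. a = b.
We now compute 44⁻¹ mod 105 explicitly. Euclid's algorithm: 105 = 2·44 + 17, 44 = 2·17 + 10, 17 = 1·10 + 7, 10 = 1·7 + 3, 7 = 2·3 + 1; back-substituting gives 1 = 74·44 − 31·105, so 44⁻¹ ≡ 74 (mod 105).
For any y ∈ ℤ_{105}, x = 74(y − 87) mod 105 satisfies h(x) = 44·74(y − 87) + 87 ≡ y (since 44·74 ≡ 1 mod 105). So every y has a preimage.
Therefore h is bijective.
Since h is bijective, we compute h⁻¹(76): solve 44x + 87 ≡ 76 (mod 105), i.e. 44x ≡ 94 (mod 105).
Multiplying by 44⁻¹ = 74 gives x ≡ 74·94 = 6956 = 66·105 + 26 ≡ 26 (mod 105).
Check: h(26) = 44·26 + 87 = 1231 = 11·105 + 76 ≡ 76 (mod 105).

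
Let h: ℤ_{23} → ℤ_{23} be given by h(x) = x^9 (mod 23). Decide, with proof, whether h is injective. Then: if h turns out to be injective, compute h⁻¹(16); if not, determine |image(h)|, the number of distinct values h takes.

Since 23 is prime, the nonzero elements of ℤ_{23} form a cyclic group of order 22.
As gcd(9, 22) = 1, raising to the 9th power is a bijection on this group: if u^9 ≡ v^9 then (uv^{−1})^9 = 1, and the only element of order dividing gcd(9, 22) = 1 is 1, so u = v.
With h(0) = 0 this makes h injective on all of ℤ_{23}, hence bijective (finite equal-size domain and codomain). In particular h is injective.
Since h is injective, we find the preimage of 16. The inverse of x ↦ x^9 on (ℤ_{23})^× is x ↦ x^5, because 9·5 = 45 = 2·22 + 1 ≡ 1 (mod 22) and x^{22} = 1 for x ≠ 0 (Fermat). So h⁻¹(16) = 16^5 mod 23.
Repeated squaring mod 23: 16^1 ≡ 16, 16^2 ≡ 16² = 256 ≡ 3, 16^4 ≡ 3² = 9. Since 5 = 4 + 1, 16^5 ≡ 9·16: 9·16 = 144 ≡ 6. So 16^5 ≡ 6 (mod 23).
Hence h⁻¹(16) = 6.

6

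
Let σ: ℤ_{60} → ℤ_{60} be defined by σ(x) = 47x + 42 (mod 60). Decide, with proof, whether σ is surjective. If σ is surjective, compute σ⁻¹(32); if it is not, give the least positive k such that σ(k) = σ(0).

10

Since gcd(47, 60) = 1, 47 is invertible modulo 60. Euclid's algorithm: 60 = 1·47 + 13, 47 = 3·13 + 8, 13 = 1·8 + 5, 8 = 1·5 + 3, 5 = 1·3 + 2, 3 = 1·2 + 1; back-substituting gives 1 = 23·47 − 18·60, so 47⁻¹ ≡ 23 (mod 60).
Then y ↦ 23(y − 42) is a two-sided inverse to σ, so every y ∈ ℤ_{60} has a preimage.
Therefore σ is surjective.
Since σ is surjective, we find σ⁻¹(32): we need 47x ≡ 32 − 42 ≡ 50 (mod 60). Using 47⁻¹ = 23: x ≡ 23·50 = 1150 = 19·60 + 10, so x = 10.
Check: σ(10) = 47·10 + 42 = 512 = 8·60 + 32 ≡ 32 (mod 60).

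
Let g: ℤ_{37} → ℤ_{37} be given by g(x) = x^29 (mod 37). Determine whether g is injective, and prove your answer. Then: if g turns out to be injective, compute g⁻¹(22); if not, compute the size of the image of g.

Since 37 is prime, the nonzero elements of ℤ_{37} form a cyclic group of order 36.
As gcd(29, 36) = 1, raising to the 29th power is a bijection on this group: if u^29 ≡ v^29 then (uv^{−1})^29 = 1, and the only element of order dividing gcd(29, 36) = 1 is 1, so u = v.
With g(0) = 0 this makes g injective on all of ℤ_{37}, hence bijective (finite equal-size domain and codomain). In particular g is injective.
Since g is injective, we find the preimage of 22. The inverse of x ↦ x^29 on (ℤ_{37})^× is x ↦ x^5, because 29·5 = 145 = 4·36 + 1 ≡ 1 (mod 36) and x^{36} = 1 for x ≠ 0 (Fermat). So g⁻¹(22) = 22^5 mod 37.
Repeated squaring mod 37: 22^1 ≡ 22, 22^2 ≡ 22² = 484 ≡ 3, 22^4 ≡ 3² = 9. Since 5 = 4 + 1, 22^5 ≡ 9·22: 9·22 = 198 ≡ 13. So 22^5 ≡ 13 (mod 37).
Hence g⁻¹(22) = 13.

13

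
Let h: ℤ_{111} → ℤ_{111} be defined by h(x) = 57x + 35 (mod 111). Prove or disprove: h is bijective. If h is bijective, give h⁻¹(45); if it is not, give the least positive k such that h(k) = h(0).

37

By definition, h is injective if h(s) = h(t) implies s = t.
We have gcd(57, 111) = 3 > 1. Taking s = 0 and t = 37: h(0) = 35 and h(37) = 57·37 + 35 = 2144 ≡ 35 (mod 111).
So h(0) = h(37) while 0 ≠ 37, thus h is not injective, hence not bijective.
Since h is not bijective, we find the least positive k with h(k) = h(0): this means 57k ≡ 0 (mod 111), i.e. 111 ∣ 57k. Since gcd(57, 111) = 3, dividing through by 3 this holds exactly when 37 ∣ 19k, and as gcd(19, 37) = 1, exactly when 37 ∣ k.
The smallest positive such k is 37.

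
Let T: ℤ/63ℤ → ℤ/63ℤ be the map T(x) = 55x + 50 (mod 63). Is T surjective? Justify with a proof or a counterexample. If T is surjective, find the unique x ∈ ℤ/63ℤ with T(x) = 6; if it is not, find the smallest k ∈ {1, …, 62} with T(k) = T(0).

Since gcd(55, 63) = 1, 55 is invertible modulo 63. Euclid's algorithm: 63 = 1·55 + 8, 55 = 6·8 + 7, 8 = 1·7 + 1; back-substituting gives 1 = 55·55 − 48·63, so 55⁻¹ ≡ 55 (mod 63).
Then y ↦ 55(y − 50) is a two-sided inverse to T, so every y ∈ ℤ/63ℤ has a preimage.
Thus T is surjective.
Since T is surjective, we find T⁻¹(6): we need 55x ≡ 6 − 50 ≡ 19 (mod 63). Using 55⁻¹ = 55: x ≡ 55·19 = 1045 = 16·63 + 37, so x = 37.
Check: T(37) = 55·37 + 50 = 2085 = 33·63 + 6 ≡ 6 (mod 63).

37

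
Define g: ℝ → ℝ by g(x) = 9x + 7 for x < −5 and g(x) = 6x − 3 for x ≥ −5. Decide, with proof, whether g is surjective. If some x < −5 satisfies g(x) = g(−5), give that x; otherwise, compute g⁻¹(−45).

Both pieces are strictly increasing (slopes 9 and 6), so each is injective on its own interval.
The left piece maps (−∞, −5) onto (−∞, −38); the right piece maps [−5, ∞) onto [−33, ∞).
The union (−∞, −38) ∪ [−33, ∞) omits the interval between −38 and −33; in particular −38 has no preimage. So g is not surjective.
Because the two images are disjoint, no x < −5 has g(x) = g(−5), so we compute g⁻¹(−45): −45 lies in (−∞, −38), so solve 9x + 7 = −45: x = (−45 − 7)/9 = −52/9.

-52/9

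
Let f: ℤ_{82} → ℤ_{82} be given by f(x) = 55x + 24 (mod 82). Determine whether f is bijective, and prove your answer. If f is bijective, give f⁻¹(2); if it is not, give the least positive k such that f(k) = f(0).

16

If f(a) = f(b), then 55a ≡ 55b (mod 82). Because gcd(55, 82) = 1, we may cancel 55 to get a ≡ b (mod 82).
We now compute 55⁻¹ mod 82 explicitly. Euclid's algorithm: 82 = 1·55 + 27, 55 = 2·27 + 1; back-substituting gives 1 = 3·55 − 2·82, so 55⁻¹ ≡ 3 (mod 82).
For any y ∈ ℤ_{82}, x = 3(y − 24) mod 82 satisfies f(x) = 55·3(y − 24) + 24 ≡ y (since 55·3 ≡ 1 mod 82). So every y has a preimage.
So f is bijective.
Since f is bijective, we find f⁻¹(2): we need 55x ≡ 2 − 24 ≡ 60 (mod 82). Using 55⁻¹ = 3: x ≡ 3·60 = 180 = 2·82 + 16, so x = 16.
Check: f(16) = 55·16 + 24 = 904 = 11·82 + 2 ≡ 2 (mod 82).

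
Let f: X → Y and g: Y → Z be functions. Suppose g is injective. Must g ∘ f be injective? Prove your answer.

No. Take X = {1, 2}, Y = Z = {1, 2, 3}, f(1) = f(2) = 1, and g = identity (injective).
Then (g ∘ f)(1) = (g ∘ f)(2) = 1 with 1 ≠ 2, so g ∘ f is not injective.

not injective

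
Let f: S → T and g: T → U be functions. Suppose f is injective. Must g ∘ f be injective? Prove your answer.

not injective

No. Take S = T = U = {0, 1}, f = identity (injective), and g(x) = 0 for every x.
Then (g ∘ f)(0) = 0 = (g ∘ f)(1) with 0 ≠ 1, so g ∘ f is not injective.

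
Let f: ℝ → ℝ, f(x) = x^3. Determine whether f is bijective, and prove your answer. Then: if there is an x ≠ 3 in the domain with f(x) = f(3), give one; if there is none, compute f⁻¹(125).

5

On ℝ, x ↦ x^3 is strictly increasing (injective) and for any y ∈ ℝ the 3rd root y^{1/3} lies in ℝ (surjective). So f is bijective.
Since x ↦ x^3 is strictly increasing on ℝ, it is injective there, so no x ≠ 3 in the domain has f(x) = f(3). We therefore compute f⁻¹(125) = 125^{1/3} = 5 (indeed 5^3 = 125).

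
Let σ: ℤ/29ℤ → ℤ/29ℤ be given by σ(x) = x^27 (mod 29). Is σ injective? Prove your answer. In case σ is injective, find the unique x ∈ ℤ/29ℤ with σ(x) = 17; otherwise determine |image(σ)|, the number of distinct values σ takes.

Since 29 is prime, the nonzero elements of ℤ/29ℤ form a cyclic group of order 28.
As gcd(27, 28) = 1, raising to the 27th power is a bijection on this group: if u^27 ≡ v^27 then (uv^{−1})^27 = 1, and the only element of order dividing gcd(27, 28) = 1 is 1, so u = v.
With σ(0) = 0 this makes σ injective on all of ℤ/29ℤ, hence bijective (finite equal-size domain and codomain). In particular σ is injective.
Since σ is injective, we find the preimage of 17. The inverse of x ↦ x^27 on (ℤ/29ℤ)^× is x ↦ x^27, because 27·27 = 729 = 26·28 + 1 ≡ 1 (mod 28) and x^{28} = 1 for x ≠ 0 (Fermat). So σ⁻¹(17) = 17^27 mod 29.
Repeated squaring mod 29: 17^1 ≡ 17, 17^2 ≡ 17² = 289 ≡ 28, 17^4 ≡ 28² = 784 ≡ 1, 17^8 ≡ 1² = 1, 17^16 ≡ 1² = 1. Since 27 = 16 + 8 + 2 + 1, 17^27 ≡ 1·1·28·17: 1·1 = 1, then 1·28 = 28, then 28·17 = 476 ≡ 12. So 17^27 ≡ 12 (mod 29).
Hence σ⁻¹(17) = 12.

12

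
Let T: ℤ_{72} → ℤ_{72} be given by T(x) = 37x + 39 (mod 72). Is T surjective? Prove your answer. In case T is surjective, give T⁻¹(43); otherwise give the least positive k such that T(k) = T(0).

Recall that T is surjective if every y in the codomain equals T(x) for some x in the domain.
Since gcd(37, 72) = 1, 37 is invertible modulo 72. Euclid's algorithm: 72 = 1·37 + 35, 37 = 1·35 + 2, 35 = 17·2 + 1; back-substituting gives 1 = 37·37 − 19·72, so 37⁻¹ ≡ 37 (mod 72).
Then y ↦ 37(y − 39) is a two-sided inverse to T, so every y ∈ ℤ_{72} has a preimage.
So T is surjective.
Since T is surjective, we find T⁻¹(43): we need 37x ≡ 43 − 39 ≡ 4 (mod 72). Using 37⁻¹ = 37: x ≡ 37·4 = 148 = 2·72 + 4, so x = 4.
Check: T(4) = 37·4 + 39 = 187 = 2·72 + 43 ≡ 43 (mod 72).

4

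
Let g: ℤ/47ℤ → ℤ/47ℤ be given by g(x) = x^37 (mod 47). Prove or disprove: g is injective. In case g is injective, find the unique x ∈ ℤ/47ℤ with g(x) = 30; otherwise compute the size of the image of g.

13

Since 47 is prime, the nonzero elements of ℤ/47ℤ form a cyclic group of order 46.
As gcd(37, 46) = 1, raising to the 37th power is a bijection on this group: if a^37 ≡ b^37 then (ab^{−1})^37 = 1, and the only element of order dividing gcd(37, 46) = 1 is 1, so a = b.
With g(0) = 0 this makes g injective on all of ℤ/47ℤ, hence bijective (finite equal-size domain and codomain). In particular g is injective.
Since g is injective, we find the preimage of 30. The inverse of x ↦ x^37 on (ℤ/47ℤ)^× is x ↦ x^5, because 37·5 = 185 = 4·46 + 1 ≡ 1 (mod 46) and x^{46} = 1 for x ≠ 0 (Fermat). So g⁻¹(30) = 30^5 mod 47.
Repeated squaring mod 47: 30^1 ≡ 30, 30^2 ≡ 30² = 900 ≡ 7, 30^4 ≡ 7² = 49 ≡ 2. Since 5 = 4 + 1, 30^5 ≡ 2·30: 2·30 = 60 ≡ 13. So 30^5 ≡ 13 (mod 47).
Hence g⁻¹(30) = 13.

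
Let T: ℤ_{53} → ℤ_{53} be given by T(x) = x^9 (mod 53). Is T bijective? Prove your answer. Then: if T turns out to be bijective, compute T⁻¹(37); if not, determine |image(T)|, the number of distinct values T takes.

Since 53 is prime, the nonzero elements of ℤ_{53} form a cyclic group of order 52.
As gcd(9, 52) = 1, raising to the 9th power is a bijection on this group: if x_1^9 ≡ x_2^9 then (x_1x_2^{−1})^9 = 1, and the only element of order dividing gcd(9, 52) = 1 is 1, so x_1 = x_2.
With T(0) = 0 this makes T injective on all of ℤ_{53}, hence bijective (finite equal-size domain and codomain). In particular T is bijective.
Since T is bijective, we find the preimage of 37. The inverse of x ↦ x^9 on (ℤ_{53})^× is x ↦ x^29, because 9·29 = 261 = 5·52 + 1 ≡ 1 (mod 52) and x^{52} = 1 for x ≠ 0 (Fermat). So T⁻¹(37) = 37^29 mod 53.
Repeated squaring mod 53: 37^1 ≡ 37, 37^2 ≡ 37² = 1369 ≡ 44, 37^4 ≡ 44² = 1936 ≡ 28, 37^8 ≡ 28² = 784 ≡ 42, 37^16 ≡ 42² = 1764 ≡ 15. Since 29 = 16 + 8 + 4 + 1, 37^29 ≡ 15·42·28·37: 15·42 = 630 ≡ 47, then 47·28 = 1316 ≡ 44, then 44·37 = 1628 ≡ 38. So 37^29 ≡ 38 (mod 53).
Hence T⁻¹(37) = 38.

38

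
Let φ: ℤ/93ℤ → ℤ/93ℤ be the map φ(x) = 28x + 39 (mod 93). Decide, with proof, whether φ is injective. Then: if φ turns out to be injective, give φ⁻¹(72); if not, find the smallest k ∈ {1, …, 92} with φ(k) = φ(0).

By definition, φ is injective if φ(x_1) = φ(x_2) implies x_1 = x_2.
If φ(x_1) = φ(x_2), then 28x_1 ≡ 28x_2 (mod 93). Because gcd(28, 93) = 1, we may cancel 28 to get x_1 ≡ x_2 (mod 93).
Hence φ is injective.
We now compute 28⁻¹ mod 93 explicitly. Euclid's algorithm: 93 = 3·28 + 9, 28 = 3·9 + 1; back-substituting gives 1 = 10·28 − 3·93, so 28⁻¹ ≡ 10 (mod 93).
Since φ is injective, we find φ⁻¹(72): we need 28x ≡ 72 − 39 ≡ 33 (mod 93). Using 28⁻¹ = 10: x ≡ 10·33 = 330 = 3·93 + 51, so x = 51.
Check: φ(51) = 28·51 + 39 = 1467 = 15·93 + 72 ≡ 72 (mod 93).

51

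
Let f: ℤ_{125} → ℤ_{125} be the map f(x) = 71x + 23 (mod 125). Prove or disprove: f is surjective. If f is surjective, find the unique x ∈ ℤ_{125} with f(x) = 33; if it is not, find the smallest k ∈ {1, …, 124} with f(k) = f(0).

60

By definition, f is surjective if every y in the codomain equals f(x) for some x in the domain.
Since gcd(71, 125) = 1, 71 is invertible modulo 125. Euclid's algorithm: 125 = 1·71 + 54, 71 = 1·54 + 17, 54 = 3·17 + 3, 17 = 5·3 + 2, 3 = 1·2 + 1; back-substituting gives 1 = 81·71 − 46·125, so 71⁻¹ ≡ 81 (mod 125).
For any y ∈ ℤ_{125}, x = 81(y − 23) mod 125 satisfies f(x) = 71·81(y − 23) + 23 ≡ y (since 71·81 ≡ 1 mod 125). So every y has a preimage.
So f is surjective.
Since f is surjective, we find f⁻¹(33): we need 71x ≡ 33 − 23 ≡ 10 (mod 125). Using 71⁻¹ = 81: x ≡ 81·10 = 810 = 6·125 + 60, so x = 60.
Check: f(60) = 71·60 + 23 = 4283 = 34·125 + 33 ≡ 33 (mod 125).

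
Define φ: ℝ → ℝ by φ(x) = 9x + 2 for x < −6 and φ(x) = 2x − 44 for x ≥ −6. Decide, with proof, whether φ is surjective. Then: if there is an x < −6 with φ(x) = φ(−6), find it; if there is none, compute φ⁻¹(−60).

-58/9

Both pieces are strictly increasing (slopes 9 and 2), so each is injective on its own interval.
The left piece maps (−∞, −6) onto (−∞, −52); the right piece maps [−6, ∞) onto [−56, ∞).
The union (−∞, −52) ∪ [−56, ∞) covers ℝ, so φ is surjective.
For the follow-up: the images overlap, so an x < −6 with φ(x) = φ(−6) exists. φ(−6) = −56; solving 9x + 2 = −56 for x < −6 gives x = (−56 − 2)/9 = −58/9.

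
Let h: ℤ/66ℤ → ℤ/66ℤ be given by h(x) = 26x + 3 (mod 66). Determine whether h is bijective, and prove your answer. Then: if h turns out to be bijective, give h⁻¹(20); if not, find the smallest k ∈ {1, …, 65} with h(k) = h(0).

We have gcd(26, 66) = 2 > 1. Taking s = 0 and t = 33: h(0) = 3 and h(33) = 26·33 + 3 = 861 ≡ 3 (mod 66).
So h(0) = h(33) while 0 ≠ 33, therefore h is not injective, hence not bijective.
Since h is not bijective, we find the least positive k with h(k) = h(0): this means 26k ≡ 0 (mod 66), i.e. 66 ∣ 26k. Since gcd(26, 66) = 2, dividing through by 2 this holds exactly when 33 ∣ 13k, and as gcd(13, 33) = 1, exactly when 33 ∣ k.
The smallest positive such k is 33.

33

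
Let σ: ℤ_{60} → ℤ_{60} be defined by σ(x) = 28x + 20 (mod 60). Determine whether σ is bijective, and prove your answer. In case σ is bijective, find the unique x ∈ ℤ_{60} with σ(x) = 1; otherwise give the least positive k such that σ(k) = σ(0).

15

Recall: σ is injective when σ(s) = σ(t) forces s = t.
We have gcd(28, 60) = 4 > 1. Taking s = 0 and t = 15: σ(0) = 20 and σ(15) = 28·15 + 20 = 440 ≡ 20 (mod 60).
So σ(0) = σ(15) while 0 ≠ 15, therefore σ is not injective, hence not bijective.
Since σ is not bijective, we find the least positive k with σ(k) = σ(0): this means 28k ≡ 0 (mod 60), i.e. 60 ∣ 28k. Since gcd(28, 60) = 4, dividing through by 4 this holds exactly when 15 ∣ 7k, and as gcd(7, 15) = 1, exactly when 15 ∣ k.
The smallest positive such k is 15.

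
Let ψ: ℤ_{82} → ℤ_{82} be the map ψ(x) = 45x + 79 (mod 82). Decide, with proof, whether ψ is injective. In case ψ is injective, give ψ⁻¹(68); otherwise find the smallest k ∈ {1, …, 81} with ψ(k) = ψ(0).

69

Recall: ψ is injective if ψ(u) = ψ(v) implies u = v.
If ψ(u) = ψ(v), then 45u ≡ 45v (mod 82). Because gcd(45, 82) = 1, we may cancel 45 to get u ≡ v (mod 82).
Therefore ψ is injective.
We now compute 45⁻¹ mod 82 explicitly. Euclid's algorithm: 82 = 1·45 + 37, 45 = 1·37 + 8, 37 = 4·8 + 5, 8 = 1·5 + 3, 5 = 1·3 + 2, 3 = 1·2 + 1; back-substituting gives 1 = 31·45 − 17·82, so 45⁻¹ ≡ 31 (mod 82).
Since ψ is injective, we compute ψ⁻¹(68): solve 45x + 79 ≡ 68 (mod 82), i.e. 45x ≡ 71 (mod 82).
Multiplying by 45⁻¹ = 31 gives x ≡ 31·71 = 2201 = 26·82 + 69 ≡ 69 (mod 82).
Check: ψ(69) = 45·69 + 79 = 3184 = 38·82 + 68 ≡ 68 (mod 82).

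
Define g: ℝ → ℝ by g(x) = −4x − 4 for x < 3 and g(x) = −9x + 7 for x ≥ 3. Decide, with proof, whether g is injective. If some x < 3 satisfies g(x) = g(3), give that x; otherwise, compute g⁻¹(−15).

11/4

Both pieces are strictly decreasing (slopes −4 and −9), so each is injective on its own interval.
The left piece maps (−∞, 3) onto (−16, ∞); the right piece maps [3, ∞) onto (−∞, −20].
These images are disjoint, so no value is attained by both pieces. Therefore g is injective.
Because the two images are disjoint, no x < 3 has g(x) = g(3), so we compute g⁻¹(−15): −15 lies in (−16, ∞), so solve −4x − 4 = −15: x = (−15 + 4)/(−4) = 11/4.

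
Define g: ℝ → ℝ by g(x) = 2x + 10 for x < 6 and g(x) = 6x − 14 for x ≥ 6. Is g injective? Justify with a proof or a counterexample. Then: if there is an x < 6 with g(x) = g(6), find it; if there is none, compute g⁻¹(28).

Both pieces are strictly increasing (slopes 2 and 6), so each is injective on its own interval.
The left piece maps (−∞, 6) onto (−∞, 22); the right piece maps [6, ∞) onto [22, ∞).
These images are disjoint, so no value is attained by both pieces. So g is injective.
Because the two images are disjoint, no x < 6 has g(x) = g(6), so we compute g⁻¹(28): 28 lies in [22, ∞), so solve 6x − 14 = 28: x = (28 + 14)/6 = 7.

7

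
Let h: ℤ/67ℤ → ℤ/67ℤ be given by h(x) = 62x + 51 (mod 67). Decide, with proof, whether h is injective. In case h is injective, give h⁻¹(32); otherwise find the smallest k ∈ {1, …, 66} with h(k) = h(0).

By definition, injectivity means: for all s, t in the domain, h(s) = h(t) implies s = t.
Suppose h(s) = h(t) in ℤ/67ℤ. Then 62s + 51 ≡ 62t + 51 (mod 67), so 62(s − t) ≡ 0 (mod 67).
Since gcd(62, 67) = 1, 62 is invertible modulo 67, hence s − t ≡ 0 (mod 67), i.e. s = t.
Thus h is injective.
We now compute 62⁻¹ mod 67 explicitly. Euclid's algorithm: 67 = 1·62 + 5, 62 = 12·5 + 2, 5 = 2·2 + 1; back-substituting gives 1 = 40·62 − 37·67, so 62⁻¹ ≡ 40 (mod 67).
Since h is injective, we compute h⁻¹(32): solve 62x + 51 ≡ 32 (mod 67), i.e. 62x ≡ 48 (mod 67).
Multiplying by 62⁻¹ = 40 gives x ≡ 40·48 = 1920 = 28·67 + 44 ≡ 44 (mod 67).
Check: h(44) = 62·44 + 51 = 2779 = 41·67 + 32 ≡ 32 (mod 67).

44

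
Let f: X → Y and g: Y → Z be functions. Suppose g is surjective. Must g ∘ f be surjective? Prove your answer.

No. Take X = {0}, Y = Z = {0, 1, 2, 3, 4, 5}, f(0) = 0, and g = identity (surjective).
Then (g ∘ f)(0) = 0, and 5 ∈ Z has no preimage under g ∘ f, so g ∘ f is not surjective.

not surjective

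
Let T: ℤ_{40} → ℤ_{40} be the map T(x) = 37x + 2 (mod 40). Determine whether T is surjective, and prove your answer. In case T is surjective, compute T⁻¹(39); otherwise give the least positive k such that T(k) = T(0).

Since gcd(37, 40) = 1, 37 is invertible modulo 40. Euclid's algorithm: 40 = 1·37 + 3, 37 = 12·3 + 1; back-substituting gives 1 = 13·37 − 12·40, so 37⁻¹ ≡ 13 (mod 40).
For any y ∈ ℤ_{40}, x = 13(y − 2) mod 40 satisfies T(x) = 37·13(y − 2) + 2 ≡ y (since 37·13 ≡ 1 mod 40). So every y has a preimage.
Therefore T is surjective.
Since T is surjective, we find T⁻¹(39): we need 37x ≡ 39 − 2 ≡ 37 (mod 40). Using 37⁻¹ = 13: x ≡ 13·37 = 481 = 12·40 + 1, so x = 1.
Check: T(1) = 37·1 + 2 = 39 ≡ 39 (mod 40).

1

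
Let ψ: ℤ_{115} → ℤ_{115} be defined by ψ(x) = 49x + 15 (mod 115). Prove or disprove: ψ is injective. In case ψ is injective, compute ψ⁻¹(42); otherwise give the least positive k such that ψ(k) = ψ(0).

78

If ψ(u) = ψ(v), then 49u ≡ 49v (mod 115). Because gcd(49, 115) = 1, we may cancel 49 to get u ≡ v (mod 115).
So ψ is injective.
We now compute 49⁻¹ mod 115 explicitly. Euclid's algorithm: 115 = 2·49 + 17, 49 = 2·17 + 15, 17 = 1·15 + 2, 15 = 7·2 + 1; back-substituting gives 1 = 54·49 − 23·115, so 49⁻¹ ≡ 54 (mod 115).
Since ψ is injective, we find ψ⁻¹(42): we need 49x ≡ 42 − 15 ≡ 27 (mod 115). Using 49⁻¹ = 54: x ≡ 54·27 = 1458 = 12·115 + 78, so x = 78.
Check: ψ(78) = 49·78 + 15 = 3837 = 33·115 + 42 ≡ 42 (mod 115).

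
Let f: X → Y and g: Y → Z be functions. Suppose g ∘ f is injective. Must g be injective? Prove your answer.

No. Take X = {0}, Y = {0, 1}, Z = {0, 1}, f(a) = a for each a ∈ X, and g(b) = 0 if b ∈ {0, 1} else g(b) = b.
Then g ∘ f = f is injective (X ⊂ Y and f is the inclusion), but g(0) = g(1) = 0 with 0 ≠ 1, so g is not injective.

not injective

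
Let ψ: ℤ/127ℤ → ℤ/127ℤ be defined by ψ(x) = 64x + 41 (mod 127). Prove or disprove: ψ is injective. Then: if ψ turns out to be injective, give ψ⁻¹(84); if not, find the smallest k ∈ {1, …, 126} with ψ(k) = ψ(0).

Recall that ψ is injective when ψ(a) = ψ(b) forces a = b.
If ψ(a) = ψ(b), then 64a ≡ 64b (mod 127). Because gcd(64, 127) = 1, we may cancel 64 to get a ≡ b (mod 127).
Therefore ψ is injective.
We now compute 64⁻¹ mod 127 explicitly. Euclid's algorithm: 127 = 1·64 + 63, 64 = 1·63 + 1; back-substituting gives 1 = 2·64 − 1·127, so 64⁻¹ ≡ 2 (mod 127).
Since ψ is injective, we compute ψ⁻¹(84): solve 64x + 41 ≡ 84 (mod 127), i.e. 64x ≡ 43 (mod 127).
Multiplying by 64⁻¹ = 2 gives x ≡ 2·43 = 86 ≡ 86 (mod 127).
Check: ψ(86) = 64·86 + 41 = 5545 = 43·127 + 84 ≡ 84 (mod 127).

86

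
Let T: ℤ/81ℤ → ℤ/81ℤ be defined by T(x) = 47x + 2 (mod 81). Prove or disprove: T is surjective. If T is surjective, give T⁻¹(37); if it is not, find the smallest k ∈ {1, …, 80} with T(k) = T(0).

49

Since gcd(47, 81) = 1, 47 is invertible modulo 81. Euclid's algorithm: 81 = 1·47 + 34, 47 = 1·34 + 13, 34 = 2·13 + 8, 13 = 1·8 + 5, 8 = 1·5 + 3, 5 = 1·3 + 2, 3 = 1·2 + 1; back-substituting gives 1 = 50·47 − 29·81, so 47⁻¹ ≡ 50 (mod 81).
Then y ↦ 50(y − 2) is a two-sided inverse to T, so every y ∈ ℤ/81ℤ has a preimage.
Thus T is surjective.
Since T is surjective, we compute T⁻¹(37): solve 47x + 2 ≡ 37 (mod 81), i.e. 47x ≡ 35 (mod 81).
Multiplying by 47⁻¹ = 50 gives x ≡ 50·35 = 1750 = 21·81 + 49 ≡ 49 (mod 81).
Check: T(49) = 47·49 + 2 = 2305 = 28·81 + 37 ≡ 37 (mod 81).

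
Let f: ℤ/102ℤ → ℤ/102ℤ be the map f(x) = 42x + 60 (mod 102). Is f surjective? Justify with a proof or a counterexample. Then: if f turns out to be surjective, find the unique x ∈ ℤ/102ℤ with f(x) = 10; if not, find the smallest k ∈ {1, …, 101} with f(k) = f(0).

17

Since gcd(42, 102) = 6, we have 42x ≡ 0 (mod 6) for all x, so f(x) ≡ 0 (mod 6).
But 1 ≢ 0 (mod 6), so 1 ∈ ℤ/102ℤ has no preimage. Therefore f is not surjective.
Since f is not surjective, we find the least positive k with f(k) = f(0): this means 42k ≡ 0 (mod 102), i.e. 102 ∣ 42k. Since gcd(42, 102) = 6, dividing through by 6 this holds exactly when 17 ∣ 7k, and as gcd(7, 17) = 1, exactly when 17 ∣ k.
The smallest positive such k is 17.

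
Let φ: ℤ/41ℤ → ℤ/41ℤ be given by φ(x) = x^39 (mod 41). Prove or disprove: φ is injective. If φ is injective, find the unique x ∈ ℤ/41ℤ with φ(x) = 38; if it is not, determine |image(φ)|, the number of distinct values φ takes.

27

Since 41 is prime, the nonzero elements of ℤ/41ℤ form a cyclic group of order 40.
As gcd(39, 40) = 1, raising to the 39th power is a bijection on this group: if x_1^39 ≡ x_2^39 then (x_1x_2^{−1})^39 = 1, and the only element of order dividing gcd(39, 40) = 1 is 1, so x_1 = x_2.
With φ(0) = 0 this makes φ injective on all of ℤ/41ℤ, hence bijective (finite equal-size domain and codomain). In particular φ is injective.
Since φ is injective, we find the preimage of 38. The inverse of x ↦ x^39 on (ℤ/41ℤ)^× is x ↦ x^39, because 39·39 = 1521 = 38·40 + 1 ≡ 1 (mod 40) and x^{40} = 1 for x ≠ 0 (Fermat). So φ⁻¹(38) = 38^39 mod 41.
Repeated squaring mod 41: 38^1 ≡ 38, 38^2 ≡ 38² = 1444 ≡ 9, 38^4 ≡ 9² = 81 ≡ 40, 38^8 ≡ 40² = 1600 ≡ 1, 38^16 ≡ 1² = 1, 38^32 ≡ 1² = 1. Since 39 = 32 + 4 + 2 + 1, 38^39 ≡ 1·40·9·38: 1·40 = 40, then 40·9 = 360 ≡ 32, then 32·38 = 1216 ≡ 27. So 38^39 ≡ 27 (mod 41).
Hence φ⁻¹(38) = 27.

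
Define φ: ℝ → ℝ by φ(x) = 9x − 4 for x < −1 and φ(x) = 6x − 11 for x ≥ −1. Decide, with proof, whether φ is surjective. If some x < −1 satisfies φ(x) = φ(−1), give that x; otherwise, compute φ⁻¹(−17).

-13/9

Both pieces are strictly increasing (slopes 9 and 6), so each is injective on its own interval.
The left piece maps (−∞, −1) onto (−∞, −13); the right piece maps [−1, ∞) onto [−17, ∞).
The union (−∞, −13) ∪ [−17, ∞) covers ℝ, so φ is surjective.
For the follow-up: the images overlap, so an x < −1 with φ(x) = φ(−1) exists. φ(−1) = −17; solving 9x − 4 = −17 for x < −1 gives x = (−17 + 4)/9 = −13/9.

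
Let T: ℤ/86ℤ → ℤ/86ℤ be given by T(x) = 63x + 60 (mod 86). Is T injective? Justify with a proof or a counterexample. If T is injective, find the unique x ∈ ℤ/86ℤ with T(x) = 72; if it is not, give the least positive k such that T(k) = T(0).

Suppose T(u) = T(v) in ℤ/86ℤ. Then 63u + 60 ≡ 63v + 60 (mod 86), so 63(u − v) ≡ 0 (mod 86).
Since gcd(63, 86) = 1, 63 is invertible modulo 86, hence u − v ≡ 0 (mod 86), i.e. u = v.
Therefore T is injective.
We now compute 63⁻¹ mod 86 explicitly. Euclid's algorithm: 86 = 1·63 + 23, 63 = 2·23 + 17, 23 = 1·17 + 6, 17 = 2·6 + 5, 6 = 1·5 + 1; back-substituting gives 1 = 71·63 − 52·86, so 63⁻¹ ≡ 71 (mod 86).
Since T is injective, we compute T⁻¹(72): solve 63x + 60 ≡ 72 (mod 86), i.e. 63x ≡ 12 (mod 86).
Multiplying by 63⁻¹ = 71 gives x ≡ 71·12 = 852 = 9·86 + 78 ≡ 78 (mod 86).
Check: T(78) = 63·78 + 60 = 4974 = 57·86 + 72 ≡ 72 (mod 86).

78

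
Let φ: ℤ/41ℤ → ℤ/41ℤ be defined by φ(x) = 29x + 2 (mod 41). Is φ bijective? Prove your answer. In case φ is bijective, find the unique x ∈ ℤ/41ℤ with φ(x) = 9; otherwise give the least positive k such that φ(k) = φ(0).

37

If φ(x_1) = φ(x_2), then 29x_1 ≡ 29x_2 (mod 41). Because gcd(29, 41) = 1, we may cancel 29 to get x_1 ≡ x_2 (mod 41).
We now compute 29⁻¹ mod 41 explicitly. Euclid's algorithm: 41 = 1·29 + 12, 29 = 2·12 + 5, 12 = 2·5 + 2, 5 = 2·2 + 1; back-substituting gives 1 = 17·29 − 12·41, so 29⁻¹ ≡ 17 (mod 41).
Then y ↦ 17(y − 2) is a two-sided inverse to φ, so every y ∈ ℤ/41ℤ has a preimage.
Therefore φ is bijective.
Since φ is bijective, we find φ⁻¹(9): we need 29x ≡ 9 − 2 ≡ 7 (mod 41). Using 29⁻¹ = 17: x ≡ 17·7 = 119 = 2·41 + 37, so x = 37.
Check: φ(37) = 29·37 + 2 = 1075 = 26·41 + 9 ≡ 9 (mod 41).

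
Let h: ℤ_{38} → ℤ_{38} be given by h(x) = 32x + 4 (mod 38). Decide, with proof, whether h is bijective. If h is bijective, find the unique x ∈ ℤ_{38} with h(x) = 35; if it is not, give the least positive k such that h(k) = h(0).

19

We have gcd(32, 38) = 2 > 1. Taking a = 0 and b = 19: h(0) = 4 and h(19) = 32·19 + 4 = 612 ≡ 4 (mod 38).
So h(0) = h(19) while 0 ≠ 19, so h is not injective, hence not bijective.
Since h is not bijective, we find the least positive k with h(k) = h(0): this means 32k ≡ 0 (mod 38), i.e. 38 ∣ 32k. Since gcd(32, 38) = 2, dividing through by 2 this holds exactly when 19 ∣ 16k, and as gcd(16, 19) = 1, exactly when 19 ∣ k.
The smallest positive such k is 19.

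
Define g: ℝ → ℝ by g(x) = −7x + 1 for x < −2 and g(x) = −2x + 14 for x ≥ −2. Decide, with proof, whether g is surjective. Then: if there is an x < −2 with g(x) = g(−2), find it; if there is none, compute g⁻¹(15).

-17/7

Both pieces are strictly decreasing (slopes −7 and −2), so each is injective on its own interval.
The left piece maps (−∞, −2) onto (15, ∞); the right piece maps [−2, ∞) onto (−∞, 18].
The union (15, ∞) ∪ (−∞, 18] covers ℝ, so g is surjective.
For the follow-up: the images overlap, so an x < −2 with g(x) = g(−2) exists. g(−2) = 18; solving −7x + 1 = 18 for x < −2 gives x = (18 − 1)/(−7) = −17/7.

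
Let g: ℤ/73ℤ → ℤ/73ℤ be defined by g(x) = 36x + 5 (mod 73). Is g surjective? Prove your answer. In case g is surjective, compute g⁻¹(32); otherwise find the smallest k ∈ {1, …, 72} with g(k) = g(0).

19

Recall: surjectivity means every element of the codomain has a preimage under g.
Since gcd(36, 73) = 1, 36 is invertible modulo 73. Euclid's algorithm: 73 = 2·36 + 1; back-substituting gives 1 = 71·36 − 35·73, so 36⁻¹ ≡ 71 (mod 73).
For any y ∈ ℤ/73ℤ, x = 71(y − 5) mod 73 satisfies g(x) = 36·71(y − 5) + 5 ≡ y (since 36·71 ≡ 1 mod 73). So every y has a preimage.
Therefore g is surjective.
Since g is surjective, we find g⁻¹(32): we need 36x ≡ 32 − 5 ≡ 27 (mod 73). Using 36⁻¹ = 71: x ≡ 71·27 = 1917 = 26·73 + 19, so x = 19.
Check: g(19) = 36·19 + 5 = 689 = 9·73 + 32 ≡ 32 (mod 73).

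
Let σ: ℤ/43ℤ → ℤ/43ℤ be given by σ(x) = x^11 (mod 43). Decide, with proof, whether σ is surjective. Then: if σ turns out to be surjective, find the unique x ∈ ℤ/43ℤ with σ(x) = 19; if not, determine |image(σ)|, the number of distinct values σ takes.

Since 43 is prime, the nonzero elements of ℤ/43ℤ form a cyclic group of order 42.
As gcd(11, 42) = 1, raising to the 11th power is a bijection on this group: if x_1^11 ≡ x_2^11 then (x_1x_2^{−1})^11 = 1, and the only element of order dividing gcd(11, 42) = 1 is 1, so x_1 = x_2.
With σ(0) = 0 this makes σ injective on all of ℤ/43ℤ, hence bijective (finite equal-size domain and codomain). In particular σ is surjective.
Since σ is surjective, we find the preimage of 19. The inverse of x ↦ x^11 on (ℤ/43ℤ)^× is x ↦ x^23, because 11·23 = 253 = 6·42 + 1 ≡ 1 (mod 42) and x^{42} = 1 for x ≠ 0 (Fermat). So σ⁻¹(19) = 19^23 mod 43.
Repeated squaring mod 43: 19^1 ≡ 19, 19^2 ≡ 19² = 361 ≡ 17, 19^4 ≡ 17² = 289 ≡ 31, 19^8 ≡ 31² = 961 ≡ 15, 19^16 ≡ 15² = 225 ≡ 10. Since 23 = 16 + 4 + 2 + 1, 19^23 ≡ 10·31·17·19: 10·31 = 310 ≡ 9, then 9·17 = 153 ≡ 24, then 24·19 = 456 ≡ 26. So 19^23 ≡ 26 (mod 43).
Hence σ⁻¹(19) = 26.

26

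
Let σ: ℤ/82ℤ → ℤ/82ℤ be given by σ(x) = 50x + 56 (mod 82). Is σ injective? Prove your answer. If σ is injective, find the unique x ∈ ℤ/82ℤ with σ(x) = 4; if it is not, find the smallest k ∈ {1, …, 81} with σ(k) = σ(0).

We have gcd(50, 82) = 2 > 1. Taking s = 0 and t = 41: σ(0) = 56 and σ(41) = 50·41 + 56 = 2106 ≡ 56 (mod 82).
So σ(0) = σ(41) while 0 ≠ 41, so σ is not injective.
Since σ is not injective, we find the least positive k with σ(k) = σ(0): this means 50k ≡ 0 (mod 82), i.e. 82 ∣ 50k. Since gcd(50, 82) = 2, dividing through by 2 this holds exactly when 41 ∣ 25k, and as gcd(25, 41) = 1, exactly when 41 ∣ k.
The smallest positive such k is 41.

41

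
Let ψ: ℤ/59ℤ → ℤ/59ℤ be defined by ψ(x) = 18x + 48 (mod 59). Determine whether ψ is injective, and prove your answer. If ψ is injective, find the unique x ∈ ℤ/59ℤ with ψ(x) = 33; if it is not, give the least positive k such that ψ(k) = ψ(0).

Suppose ψ(x_1) = ψ(x_2) in ℤ/59ℤ. Then 18x_1 + 48 ≡ 18x_2 + 48 (mod 59), so 18(x_1 − x_2) ≡ 0 (mod 59).
Since gcd(18, 59) = 1, 18 is invertible modulo 59, hence x_1 − x_2 ≡ 0 (mod 59), i.e. x_1 = x_2.
Thus ψ is injective.
We now compute 18⁻¹ mod 59 explicitly. Euclid's algorithm: 59 = 3·18 + 5, 18 = 3·5 + 3, 5 = 1·3 + 2, 3 = 1·2 + 1; back-substituting gives 1 = 23·18 − 7·59, so 18⁻¹ ≡ 23 (mod 59).
Since ψ is injective, we find ψ⁻¹(33): we need 18x ≡ 33 − 48 ≡ 44 (mod 59). Using 18⁻¹ = 23: x ≡ 23·44 = 1012 = 17·59 + 9, so x = 9.
Check: ψ(9) = 18·9 + 48 = 210 = 3·59 + 33 ≡ 33 (mod 59).

9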